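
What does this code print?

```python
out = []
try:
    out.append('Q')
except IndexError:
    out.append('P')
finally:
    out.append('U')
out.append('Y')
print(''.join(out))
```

Execution trace: 'Q' (try body, no exception) → 'U' (finally) → 'Y' (after the try/except). Output: QUY

Answer: QUY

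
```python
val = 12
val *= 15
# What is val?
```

Trace:
`val = 12` → val = 12
`val *= 15` → val = 180
So val = 180

Answer: 180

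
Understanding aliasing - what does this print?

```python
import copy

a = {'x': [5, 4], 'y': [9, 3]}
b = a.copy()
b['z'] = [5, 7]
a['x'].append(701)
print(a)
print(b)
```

Key concept: shallow copy of dict with mutable values.
Step by step:
`a = {'x': [5, 4], 'y': [9, 3]}` → a = {'x': [5, 4], 'y': [9, 3]}
`b = a.copy()` → b = {'x': [5, 4], 'y': [9, 3]}
`b['z'] = [5, 7]` → b = {'x': [5, 4], 'y': [9, 3], 'z': [5, 7]}
`a['x'].append(701)` → a = {'x': [5, 4, 701], 'y': [9, 3]}; b = {'x': [5, 4, 701], 'y': [9, 3], 'z': [5, 7]}
`print(a)` → prints {'x': [5, 4, 701], 'y': [9, 3]}
`print(b)` → prints {'x': [5, 4, 701], 'y': [9, 3], 'z': [5, 7]}

Answer:
{'x': [5, 4, 701], 'y': [9, 3]}
{'x': [5, 4, 701], 'y': [9, 3], 'z': [5, 7]}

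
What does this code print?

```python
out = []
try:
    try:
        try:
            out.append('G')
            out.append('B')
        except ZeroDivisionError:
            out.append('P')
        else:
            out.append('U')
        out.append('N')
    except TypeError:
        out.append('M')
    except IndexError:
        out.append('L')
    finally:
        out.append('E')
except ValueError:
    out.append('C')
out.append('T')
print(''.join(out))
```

Execution trace: 'G' (inner try body) → 'B' (inner try body, no exception) → 'U' (inner else) → 'N' (try body, no exception) → 'E' (finally) → 'T' (after the try/except). Output: GBUNET

Answer: GBUNET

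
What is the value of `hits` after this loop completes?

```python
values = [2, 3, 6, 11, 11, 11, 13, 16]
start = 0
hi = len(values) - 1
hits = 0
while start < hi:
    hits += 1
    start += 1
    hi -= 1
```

Iterations until pointers meet (list length 8)
`hits` takes the values: 0 → 1 → 2 → 3 → 4

Answer: 4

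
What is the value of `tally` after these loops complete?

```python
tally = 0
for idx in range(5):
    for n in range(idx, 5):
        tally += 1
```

Upper triangle: 5 + 4 + ... + 1
`tally` takes the values: 0 → 1 → 2 → 3 → 4 → 5 → 6 → 7 → 8 → 9 → 10 → 11 → 12 → 13 → 14 → 15

Answer: 15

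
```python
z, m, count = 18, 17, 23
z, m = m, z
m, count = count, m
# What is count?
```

Trace:
`z, m, count = 18, 17, 23` → z = 18; m = 17; count = 23
`z, m = m, z` → z = 17; m = 18
`m, count = count, m` → m = 23; count = 18
So count = 18

Answer: 18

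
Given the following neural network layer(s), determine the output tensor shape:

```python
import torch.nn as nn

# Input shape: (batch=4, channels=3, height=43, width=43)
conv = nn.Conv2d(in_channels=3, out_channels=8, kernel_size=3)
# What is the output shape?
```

Input: (4, 3, 43, 43) -> Output: (4, 8, 41, 41)

Answer: (4, 8, 41, 41)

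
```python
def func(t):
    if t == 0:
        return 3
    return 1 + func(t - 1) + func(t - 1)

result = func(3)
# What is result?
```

func(t) = 1 + 2·func(t-1), func(0)=3. Closed form: (3+1)·2^3 - 1 = 31.

Answer: 31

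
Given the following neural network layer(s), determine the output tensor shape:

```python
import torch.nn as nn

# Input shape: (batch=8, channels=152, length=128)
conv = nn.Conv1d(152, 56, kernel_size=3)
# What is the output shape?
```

Input: (8, 152, 128) -> Output: (8, 56, 126)

Answer: (8, 56, 126)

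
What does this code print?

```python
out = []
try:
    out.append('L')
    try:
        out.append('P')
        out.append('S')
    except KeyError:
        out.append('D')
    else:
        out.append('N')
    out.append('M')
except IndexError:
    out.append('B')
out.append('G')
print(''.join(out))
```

Execution trace: 'L' (try body) → 'P' (inner try body) → 'S' (inner try body, no exception) → 'N' (inner else) → 'M' (try body, no exception) → 'G' (after the try/except). Output: LPSNMG

Answer: LPSNMG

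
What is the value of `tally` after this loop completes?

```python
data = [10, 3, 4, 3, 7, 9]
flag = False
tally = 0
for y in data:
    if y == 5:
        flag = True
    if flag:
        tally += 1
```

Count elements after first 5 in [10, 3, 4, 3, 7, 9]
`tally` takes the values: 0

Answer: 0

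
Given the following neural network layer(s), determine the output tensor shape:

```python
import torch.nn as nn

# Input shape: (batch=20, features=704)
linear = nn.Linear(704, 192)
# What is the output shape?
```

Input: (20, 704) -> Output: (20, 192)

Answer: (20, 192)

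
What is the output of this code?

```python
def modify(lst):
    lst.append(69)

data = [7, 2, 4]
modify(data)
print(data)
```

Key concept: function modifies passed list.
Step by step:
`data = [7, 2, 4]` → data = [7, 2, 4]
`modify(data)` → data = [7, 2, 4, 69]
`print(data)` → prints [7, 2, 4, 69]

Answer: [7, 2, 4, 69]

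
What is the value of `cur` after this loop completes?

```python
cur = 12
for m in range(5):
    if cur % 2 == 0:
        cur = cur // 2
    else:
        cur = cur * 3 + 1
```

Collatz-style transformation from 12
`cur` takes the values: 12 → 6 → 3 → 10 → 5 → 16

Answer: 16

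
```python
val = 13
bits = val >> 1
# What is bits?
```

Trace:
`val = 13` → val = 13
`bits = val >> 1` → bits = 6
So bits = 6

Answer: 6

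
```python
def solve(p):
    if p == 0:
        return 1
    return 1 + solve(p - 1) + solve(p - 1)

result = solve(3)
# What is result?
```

solve(p) = 1 + 2·solve(p-1), solve(0)=1. Closed form: (1+1)·2^3 - 1 = 15.

Answer: 15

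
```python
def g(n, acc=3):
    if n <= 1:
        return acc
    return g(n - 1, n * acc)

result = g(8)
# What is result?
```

Accumulator trace (n, acc): (8, 3) -> (7, 24) -> (6, 168) -> (5, 1008) -> (4, 5040) -> (3, 20160) -> (2, 60480) -> (1, 120960) -> return 120960

Answer: 120960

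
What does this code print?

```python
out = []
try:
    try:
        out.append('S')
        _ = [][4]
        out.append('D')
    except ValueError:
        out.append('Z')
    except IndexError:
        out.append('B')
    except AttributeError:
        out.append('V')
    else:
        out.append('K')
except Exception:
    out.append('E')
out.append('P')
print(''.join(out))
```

Execution trace: 'S' (inner try body) → 'B' (inner except IndexError) → 'P' (after the try/except). Output: SBP

Answer: SBP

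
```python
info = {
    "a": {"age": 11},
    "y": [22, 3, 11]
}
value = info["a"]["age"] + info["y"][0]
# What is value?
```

Trace:
`info = { ...` → info = {'a': {'age': 11}, 'y': [22, 3, 11]}
`value = info["a"]["age"] + info["y"][0]` → value = 33
So value = 33

Answer: 33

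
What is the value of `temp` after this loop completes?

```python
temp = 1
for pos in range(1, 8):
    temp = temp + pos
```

Start at 1, add 1 through 7
`temp` takes the values: 1 → 2 → 4 → 7 → 11 → 16 → 22 → 29

Answer: 29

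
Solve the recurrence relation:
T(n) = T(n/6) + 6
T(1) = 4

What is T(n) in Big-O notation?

Each step divides n by 6 and adds 6. After log_6(n) steps we reach T(1)=4. So T(n) = 6·log_6(n) + 4 = O(log n).

Answer: O(log n)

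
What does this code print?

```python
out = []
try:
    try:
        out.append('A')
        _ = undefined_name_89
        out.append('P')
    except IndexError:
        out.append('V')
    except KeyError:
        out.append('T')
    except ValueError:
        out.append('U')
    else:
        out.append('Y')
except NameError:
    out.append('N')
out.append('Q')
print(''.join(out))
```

Execution trace: 'A' (try body) → 'N' (outer except NameError) → 'Q' (after the try/except). Output: ANQ

Answer: ANQ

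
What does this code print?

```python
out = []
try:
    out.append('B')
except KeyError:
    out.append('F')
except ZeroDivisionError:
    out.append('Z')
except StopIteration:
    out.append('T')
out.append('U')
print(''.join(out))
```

Execution trace: 'B' (try body, no exception) → 'U' (after the try/except). Output: BU

Answer: BU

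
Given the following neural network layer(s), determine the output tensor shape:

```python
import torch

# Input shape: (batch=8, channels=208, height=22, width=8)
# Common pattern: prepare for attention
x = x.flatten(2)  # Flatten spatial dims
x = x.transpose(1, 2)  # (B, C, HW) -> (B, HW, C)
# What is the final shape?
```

Input: (8, 208, 22, 8) -> after flatten(2): (8, 208, 176) -> Output: (8, 176, 208)

Answer: (8, 176, 208)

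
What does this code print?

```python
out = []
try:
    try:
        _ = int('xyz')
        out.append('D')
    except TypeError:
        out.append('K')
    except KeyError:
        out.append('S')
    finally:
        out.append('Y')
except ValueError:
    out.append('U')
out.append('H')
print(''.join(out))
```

Execution trace: 'Y' (finally) → 'U' (outer except ValueError) → 'H' (after the try/except). Output: YUH

Answer: YUH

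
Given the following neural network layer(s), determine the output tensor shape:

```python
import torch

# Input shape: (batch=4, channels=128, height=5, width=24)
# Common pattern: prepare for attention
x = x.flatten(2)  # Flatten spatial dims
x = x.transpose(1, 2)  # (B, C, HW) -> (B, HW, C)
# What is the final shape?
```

Input: (4, 128, 5, 24) -> after flatten(2): (4, 128, 120) -> Output: (4, 120, 128)

Answer: (4, 120, 128)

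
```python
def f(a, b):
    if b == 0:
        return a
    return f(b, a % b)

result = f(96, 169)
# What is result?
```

f(96, 169) -> f(169, 96) -> f(96, 73) -> f(73, 23) -> f(23, 4) -> f(4, 3) -> f(3, 1) -> f(1, 0) -> 1

Answer: 1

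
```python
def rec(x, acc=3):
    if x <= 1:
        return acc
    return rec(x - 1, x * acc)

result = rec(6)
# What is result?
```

Accumulator trace (n, acc): (6, 3) -> (5, 18) -> (4, 90) -> (3, 360) -> (2, 1080) -> (1, 2160) -> return 2160

Answer: 2160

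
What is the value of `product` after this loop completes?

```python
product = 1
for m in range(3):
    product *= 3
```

3^3 = 27
`product` takes the values: 1 → 3 → 9 → 27

Answer: 27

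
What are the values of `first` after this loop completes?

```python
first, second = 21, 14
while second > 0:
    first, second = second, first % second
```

GCD of 21 and 14
`first` takes the values: 21 → 14 → 7

Answer: 7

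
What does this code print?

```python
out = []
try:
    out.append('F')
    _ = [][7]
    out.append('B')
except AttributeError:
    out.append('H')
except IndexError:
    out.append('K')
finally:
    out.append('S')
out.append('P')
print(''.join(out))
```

Execution trace: 'F' (try body) → 'K' (except IndexError) → 'S' (finally) → 'P' (after the try/except). Output: FKSP

Answer: FKSP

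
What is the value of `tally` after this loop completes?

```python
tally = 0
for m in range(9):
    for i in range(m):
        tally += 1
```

Triangle number: 0+1+2+...+8
`tally` takes the values: 0 → 1 → 2 → 3 → 4 → 5 → 6 → 7 → 8 → 9 → 10 → 11 → 12 → 13 → 14 → 15 → 16 → 17 → 18 → 19 → 20 → 21 → 22 → 23 → 24 → 25 → 26 → 27 → 28 → 29 → 30 → 31 → 32 → 33 → 34 → 35 → 36

Answer: 36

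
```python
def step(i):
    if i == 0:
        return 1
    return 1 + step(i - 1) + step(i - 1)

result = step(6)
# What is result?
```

step(i) = 1 + 2·step(i-1), step(0)=1. Closed form: (1+1)·2^6 - 1 = 127.

Answer: 127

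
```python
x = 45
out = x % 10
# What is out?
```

Trace:
`x = 45` → x = 45
`out = x % 10` → out = 5
So out = 5

Answer: 5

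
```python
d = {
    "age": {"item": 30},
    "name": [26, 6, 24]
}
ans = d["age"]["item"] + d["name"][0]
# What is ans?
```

Trace:
`d = { ...` → d = {'age': {'item': 30}, 'name': [26, 6, 24]}
`ans = d["age"]["item"] + d["name"][0]` → ans = 56
So ans = 56

Answer: 56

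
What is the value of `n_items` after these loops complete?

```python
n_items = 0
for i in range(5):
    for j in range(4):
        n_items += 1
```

5 * 4 = 20
`n_items` takes the values: 0 → 1 → 2 → 3 → 4 → 5 → 6 → 7 → 8 → 9 → 10 → 11 → 12 → 13 → 14 → 15 → 16 → 17 → 18 → 19 → 20

Answer: 20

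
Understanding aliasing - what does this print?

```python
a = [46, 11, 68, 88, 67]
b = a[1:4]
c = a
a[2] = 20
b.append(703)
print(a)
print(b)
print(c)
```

Key concept: slice vs alias.
Step by step:
`a = [46, 11, 68, 88, 67]` → a = [46, 11, 68, 88, 67]
`b = a[1:4]` → b = [11, 68, 88]
`c = a` → c = [46, 11, 68, 88, 67] (same object as a)
`a[2] = 20` → a = [46, 11, 20, 88, 67] (same object as c); c = [46, 11, 20, 88, 67] (same object as a)
`b.append(703)` → b = [11, 68, 88, 703]
`print(a)` → prints [46, 11, 20, 88, 67]
`print(b)` → prints [11, 68, 88, 703]
`print(c)` → prints [46, 11, 20, 88, 67]

Answer:
[46, 11, 20, 88, 67]
[11, 68, 88, 703]
[46, 11, 20, 88, 67]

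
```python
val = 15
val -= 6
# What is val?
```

Trace:
`val = 15` → val = 15
`val -= 6` → val = 9
So val = 9

Answer: 9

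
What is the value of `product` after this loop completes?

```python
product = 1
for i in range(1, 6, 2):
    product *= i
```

Product of 1, 3, 5, ... up to 5
`product` takes the values: 1 → 3 → 15

Answer: 15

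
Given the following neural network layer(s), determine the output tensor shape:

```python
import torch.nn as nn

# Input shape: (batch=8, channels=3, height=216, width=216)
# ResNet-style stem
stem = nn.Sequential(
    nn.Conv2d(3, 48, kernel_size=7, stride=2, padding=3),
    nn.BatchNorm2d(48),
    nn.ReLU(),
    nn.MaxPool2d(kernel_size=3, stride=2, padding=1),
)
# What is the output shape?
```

Input: (8, 3, 216, 216) -> after Conv2d 7x7 stride=2: (8, 48, 108, 108) -> Output: (8, 48, 54, 54)

Answer: (8, 48, 54, 54)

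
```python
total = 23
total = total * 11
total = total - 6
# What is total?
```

Trace:
`total = 23` → total = 23
`total = total * 11` → total = 253
`total = total - 6` → total = 247
So total = 247

Answer: 247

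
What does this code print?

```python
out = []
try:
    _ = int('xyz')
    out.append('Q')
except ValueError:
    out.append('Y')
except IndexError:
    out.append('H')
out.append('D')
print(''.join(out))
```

Execution trace: 'Y' (except ValueError) → 'D' (after the try/except). Output: YD

Answer: YD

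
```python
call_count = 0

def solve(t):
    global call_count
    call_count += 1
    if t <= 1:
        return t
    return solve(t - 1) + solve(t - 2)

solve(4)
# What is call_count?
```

Calls(t) = 1 + Calls(t-1) + Calls(t-2); Calls(0)=Calls(1)=1. For t=4 this gives 9.

Answer: 9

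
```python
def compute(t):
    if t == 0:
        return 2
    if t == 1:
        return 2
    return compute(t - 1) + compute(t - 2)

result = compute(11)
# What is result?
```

Build up from base cases: compute(0)=2, compute(1)=2, compute(2)=4, compute(3)=6, compute(4)=10, compute(5)=16, compute(6)=26, ..., compute(11)=288

Answer: 288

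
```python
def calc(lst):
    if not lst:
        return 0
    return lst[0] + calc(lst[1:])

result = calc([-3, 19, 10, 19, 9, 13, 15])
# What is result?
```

(-3) + 19 + 10 + 19 + 9 + 13 + 15 + 0 = 82

Answer: 82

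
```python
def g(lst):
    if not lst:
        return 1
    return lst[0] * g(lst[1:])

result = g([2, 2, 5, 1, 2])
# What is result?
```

Product over [2, 2, 5, 1, 2] = 2 * 2 * 5 * 1 * 2 = 40

Answer: 40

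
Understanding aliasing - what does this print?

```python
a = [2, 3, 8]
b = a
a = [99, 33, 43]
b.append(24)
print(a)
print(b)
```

Key concept: rebinding vs mutation: a is rebound to a new list, b still points at the original.
Step by step:
`a = [2, 3, 8]` → a = [2, 3, 8]
`b = a` → b = [2, 3, 8] (same object as a)
`a = [99, 33, 43]` → a = [99, 33, 43]
`b.append(24)` → b = [2, 3, 8, 24]
`print(a)` → prints [99, 33, 43]
`print(b)` → prints [2, 3, 8, 24]

Answer:
[99, 33, 43]
[2, 3, 8, 24]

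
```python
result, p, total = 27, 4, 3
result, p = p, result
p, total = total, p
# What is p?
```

Trace:
`result, p, total = 27, 4, 3` → result = 27; p = 4; total = 3
`result, p = p, result` → result = 4; p = 27
`p, total = total, p` → p = 3; total = 27
So p = 3

Answer: 3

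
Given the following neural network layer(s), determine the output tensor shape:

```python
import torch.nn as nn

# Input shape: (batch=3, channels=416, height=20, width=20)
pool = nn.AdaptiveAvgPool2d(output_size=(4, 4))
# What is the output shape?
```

Input: (3, 416, 20, 20) -> Output: (3, 416, 4, 4)

Answer: (3, 416, 4, 4)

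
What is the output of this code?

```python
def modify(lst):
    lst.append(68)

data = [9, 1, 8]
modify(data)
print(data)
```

Key concept: function modifies passed list.
Step by step:
`data = [9, 1, 8]` → data = [9, 1, 8]
`modify(data)` → data = [9, 1, 8, 68]
`print(data)` → prints [9, 1, 8, 68]

Answer: [9, 1, 8, 68]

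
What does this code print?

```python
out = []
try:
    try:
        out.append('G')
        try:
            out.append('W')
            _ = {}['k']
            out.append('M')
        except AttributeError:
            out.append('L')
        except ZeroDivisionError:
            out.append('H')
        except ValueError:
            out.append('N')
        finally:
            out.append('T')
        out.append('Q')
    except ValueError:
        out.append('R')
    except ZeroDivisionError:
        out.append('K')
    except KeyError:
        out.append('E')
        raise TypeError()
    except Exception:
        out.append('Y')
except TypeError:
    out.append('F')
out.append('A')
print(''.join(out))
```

Execution trace: 'G' (try body) → 'W' (inner try body) → 'T' (inner finally) → 'E' (except KeyError) → 'F' (outer except TypeError) → 'A' (after the try/except). Output: GWTEFA

Answer: GWTEFA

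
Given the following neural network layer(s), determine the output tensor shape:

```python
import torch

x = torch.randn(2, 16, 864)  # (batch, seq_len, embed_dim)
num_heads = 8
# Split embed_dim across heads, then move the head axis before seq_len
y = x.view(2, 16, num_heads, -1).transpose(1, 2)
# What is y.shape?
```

Input: (2, 16, 864) -> head_dim = 864 // 8 = 108; after view: (2, 16, 8, 108) -> after transpose(1, 2): (2, 8, 16, 108) -> Output: (2, 8, 16, 108)

Answer: (2, 8, 16, 108)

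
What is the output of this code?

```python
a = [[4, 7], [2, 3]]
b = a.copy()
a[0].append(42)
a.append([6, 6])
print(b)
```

Key concept: shallow copy with nested lists.
Step by step:
`a = [[4, 7], [2, 3]]` → a = [[4, 7], [2, 3]]
`b = a.copy()` → b = [[4, 7], [2, 3]]
`a[0].append(42)` → a = [[4, 7, 42], [2, 3]]; b = [[4, 7, 42], [2, 3]]
`a.append([6, 6])` → a = [[4, 7, 42], [2, 3], [6, 6]]
`print(b)` → prints [[4, 7, 42], [2, 3]]

Answer: [[4, 7, 42], [2, 3]]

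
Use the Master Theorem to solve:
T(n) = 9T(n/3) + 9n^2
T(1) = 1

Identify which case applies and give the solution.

a=9, b=3, f(n)=9n^2. log_3(9) = 2. Since c=2 = 2, Case 2 applies: T(n) = Θ(n^log_b(a) · log n) = O(n^2 log n).

Answer: O(n^2 log n) - Case 2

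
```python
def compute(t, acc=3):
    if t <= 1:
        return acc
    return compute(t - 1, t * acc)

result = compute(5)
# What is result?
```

Accumulator trace (n, acc): (5, 3) -> (4, 15) -> (3, 60) -> (2, 180) -> (1, 360) -> return 360

Answer: 360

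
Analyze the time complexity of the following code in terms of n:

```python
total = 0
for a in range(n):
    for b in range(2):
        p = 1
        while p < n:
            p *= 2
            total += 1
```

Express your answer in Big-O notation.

Each loop level contributes: n × 1 × log n. Multiplying the contributions gives O(n log n).

Answer: O(n log n)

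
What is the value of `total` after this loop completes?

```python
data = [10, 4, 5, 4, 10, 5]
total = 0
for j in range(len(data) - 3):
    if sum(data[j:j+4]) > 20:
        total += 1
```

Count windows with sum > 20
`total` takes the values: 0 → 1 → 2 → 3

Answer: 3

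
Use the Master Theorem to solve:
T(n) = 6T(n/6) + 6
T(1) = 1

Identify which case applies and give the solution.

a=6, b=6, f(n)=6. log_6(6) = 1. Since c=0 < 1, Case 1 applies: T(n) = Θ(n^log_b(a)) = O(n).

Answer: O(n) - Case 1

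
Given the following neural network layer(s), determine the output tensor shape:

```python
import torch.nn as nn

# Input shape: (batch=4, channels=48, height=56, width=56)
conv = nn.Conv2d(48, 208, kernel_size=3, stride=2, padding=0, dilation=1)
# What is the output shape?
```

Input: (4, 48, 56, 56) -> Output: (4, 208, 27, 27)

Answer: (4, 208, 27, 27)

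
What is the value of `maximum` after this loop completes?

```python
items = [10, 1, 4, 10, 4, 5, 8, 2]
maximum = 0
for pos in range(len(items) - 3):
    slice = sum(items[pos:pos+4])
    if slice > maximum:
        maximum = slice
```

Max sum of 4-element window in [10, 1, 4, 10, 4, 5, 8, 2]
`maximum` takes the values: 0 → 25 → 27

Answer: 27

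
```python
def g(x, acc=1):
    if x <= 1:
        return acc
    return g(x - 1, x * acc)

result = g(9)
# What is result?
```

Accumulator trace (n, acc): (9, 1) -> (8, 9) -> (7, 72) -> (6, 504) -> (5, 3024) -> (4, 15120) -> (3, 60480) -> (2, 181440) -> (1, 362880) -> return 362880

Answer: 362880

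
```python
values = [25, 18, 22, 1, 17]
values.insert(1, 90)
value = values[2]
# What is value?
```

Trace:
`values = [25, 18, 22, 1, 17]` → values = [25, 18, 22, 1, 17]
`values.insert(1, 90)` → values = [25, 90, 18, 22, 1, 17]
`value = values[2]` → value = 18
So value = 18

Answer: 18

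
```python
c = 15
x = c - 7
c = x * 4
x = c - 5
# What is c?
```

Trace:
`c = 15` → c = 15
`x = c - 7` → x = 8
`c = x * 4` → c = 32
`x = c - 5` → x = 27
So c = 32

Answer: 32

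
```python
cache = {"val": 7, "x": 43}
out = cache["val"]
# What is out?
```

Trace:
`cache = {"val": 7, "x": 43}` → cache = {'val': 7, 'x': 43}
`out = cache["val"]` → out = 7
So out = 7

Answer: 7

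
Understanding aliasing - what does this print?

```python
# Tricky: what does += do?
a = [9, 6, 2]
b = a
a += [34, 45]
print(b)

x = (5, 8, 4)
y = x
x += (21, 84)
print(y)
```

Key concept: += behavior differs for mutable vs immutable.
Step by step:
`a = [9, 6, 2]` → a = [9, 6, 2]
`b = a` → b = [9, 6, 2] (same object as a)
`a += [34, 45]` → a = [9, 6, 2, 34, 45] (same object as b); b = [9, 6, 2, 34, 45] (same object as a)
`print(b)` → prints [9, 6, 2, 34, 45]
`x = (5, 8, 4)` → x = (5, 8, 4)
`y = x` → y = (5, 8, 4)
`x += (21, 84)` → x = (5, 8, 4, 21, 84)
`print(y)` → prints (5, 8, 4)

Answer:
[9, 6, 2, 34, 45]
(5, 8, 4)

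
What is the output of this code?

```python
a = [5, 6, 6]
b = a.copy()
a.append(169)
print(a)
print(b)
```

Key concept: list.copy() creates independent copy.
Step by step:
`a = [5, 6, 6]` → a = [5, 6, 6]
`b = a.copy()` → b = [5, 6, 6]
`a.append(169)` → a = [5, 6, 6, 169]
`print(a)` → prints [5, 6, 6, 169]
`print(b)` → prints [5, 6, 6]

Answer:
[5, 6, 6, 169]
[5, 6, 6]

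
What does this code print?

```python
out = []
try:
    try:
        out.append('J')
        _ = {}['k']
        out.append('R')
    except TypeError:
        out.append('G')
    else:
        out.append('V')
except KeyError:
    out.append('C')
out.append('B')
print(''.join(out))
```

Execution trace: 'J' (try body) → 'C' (outer except KeyError) → 'B' (after the try/except). Output: JCB

Answer: JCB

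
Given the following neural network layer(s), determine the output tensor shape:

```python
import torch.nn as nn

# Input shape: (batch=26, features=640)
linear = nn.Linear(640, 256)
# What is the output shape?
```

Input: (26, 640) -> Output: (26, 256)

Answer: (26, 256)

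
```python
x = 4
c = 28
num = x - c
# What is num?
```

Trace:
`x = 4` → x = 4
`c = 28` → c = 28
`num = x - c` → num = -24
So num = -24

Answer: -24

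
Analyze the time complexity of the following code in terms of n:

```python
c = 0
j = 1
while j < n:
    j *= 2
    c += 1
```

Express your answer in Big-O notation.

Each loop level contributes: log n. Multiplying the contributions gives O(log n).

Answer: O(log n)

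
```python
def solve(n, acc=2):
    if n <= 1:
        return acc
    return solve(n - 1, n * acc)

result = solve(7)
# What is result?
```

Accumulator trace (n, acc): (7, 2) -> (6, 14) -> (5, 84) -> (4, 420) -> (3, 1680) -> (2, 5040) -> (1, 10080) -> return 10080

Answer: 10080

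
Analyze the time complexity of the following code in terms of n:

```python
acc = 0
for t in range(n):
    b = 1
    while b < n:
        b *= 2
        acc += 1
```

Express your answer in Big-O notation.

Each loop level contributes: n × log n. Multiplying the contributions gives O(n log n).

Answer: O(n log n)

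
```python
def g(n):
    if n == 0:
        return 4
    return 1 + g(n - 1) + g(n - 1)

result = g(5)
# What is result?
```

g(n) = 1 + 2·g(n-1), g(0)=4. Closed form: (4+1)·2^5 - 1 = 159.

Answer: 159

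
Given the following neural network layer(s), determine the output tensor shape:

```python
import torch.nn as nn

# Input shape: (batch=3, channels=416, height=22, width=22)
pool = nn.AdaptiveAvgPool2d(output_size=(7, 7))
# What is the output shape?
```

Input: (3, 416, 22, 22) -> Output: (3, 416, 7, 7)

Answer: (3, 416, 7, 7)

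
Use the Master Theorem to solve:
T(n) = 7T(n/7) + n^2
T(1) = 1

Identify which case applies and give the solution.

a=7, b=7, f(n)=n^2. log_7(7) = 1. Since c=2 > 1 and the regularity condition holds (7(n/7)^2 = (7/7^2)n^2 with 7/7^2 < 1), Case 3 applies: T(n) = Θ(f(n)) = O(n^2).

Answer: O(n^2) - Case 3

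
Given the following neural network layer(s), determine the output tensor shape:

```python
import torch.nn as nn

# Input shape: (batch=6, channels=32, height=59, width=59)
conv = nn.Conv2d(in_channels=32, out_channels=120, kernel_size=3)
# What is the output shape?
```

Input: (6, 32, 59, 59) -> Output: (6, 120, 57, 57)

Answer: (6, 120, 57, 57)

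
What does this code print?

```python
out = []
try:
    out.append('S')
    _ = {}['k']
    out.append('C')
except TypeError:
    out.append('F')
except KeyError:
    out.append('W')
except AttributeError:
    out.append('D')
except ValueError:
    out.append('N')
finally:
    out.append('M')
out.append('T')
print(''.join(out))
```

Execution trace: 'S' (try body) → 'W' (except KeyError) → 'M' (finally) → 'T' (after the try/except). Output: SWMT

Answer: SWMT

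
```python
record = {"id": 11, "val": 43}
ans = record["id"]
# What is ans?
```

Trace:
`record = {"id": 11, "val": 43}` → record = {'id': 11, 'val': 43}
`ans = record["id"]` → ans = 11
So ans = 11

Answer: 11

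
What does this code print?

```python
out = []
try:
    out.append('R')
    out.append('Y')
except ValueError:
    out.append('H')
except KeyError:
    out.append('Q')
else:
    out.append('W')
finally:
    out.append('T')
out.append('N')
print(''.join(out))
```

Execution trace: 'R' (try body) → 'Y' (try body, no exception) → 'W' (else) → 'T' (finally) → 'N' (after the try/except). Output: RYWTN

Answer: RYWTN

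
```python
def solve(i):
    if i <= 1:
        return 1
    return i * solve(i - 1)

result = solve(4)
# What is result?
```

solve(4) = 4 * 3 * 2 * 1 = 24

Answer: 24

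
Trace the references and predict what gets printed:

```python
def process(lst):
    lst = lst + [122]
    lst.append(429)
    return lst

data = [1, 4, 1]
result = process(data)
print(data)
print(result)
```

Key concept: rebinding parameter vs mutation.
Step by step:
`data = [1, 4, 1]` → data = [1, 4, 1]
`result = process(data)` → result = [1, 4, 1, 122, 429]
`print(data)` → prints [1, 4, 1]
`print(result)` → prints [1, 4, 1, 122, 429]

Answer:
[1, 4, 1]
[1, 4, 1, 122, 429]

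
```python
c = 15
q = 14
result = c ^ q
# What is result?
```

Trace:
`c = 15` → c = 15
`q = 14` → q = 14
`result = c ^ q` → result = 1
So result = 1

Answer: 1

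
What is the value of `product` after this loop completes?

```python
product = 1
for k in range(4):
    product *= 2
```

2^4 = 16
`product` takes the values: 1 → 2 → 4 → 8 → 16

Answer: 16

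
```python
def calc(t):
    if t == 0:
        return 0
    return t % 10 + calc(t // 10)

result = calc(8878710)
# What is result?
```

Sum of digits of 8878710: 0 + 1 + 7 + 8 + 7 + 8 + 8 = 39

Answer: 39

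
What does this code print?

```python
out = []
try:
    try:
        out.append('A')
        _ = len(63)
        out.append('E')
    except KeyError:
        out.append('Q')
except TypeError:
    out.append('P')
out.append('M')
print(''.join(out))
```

Execution trace: 'A' (try body) → 'P' (outer except TypeError) → 'M' (after the try/except). Output: APM

Answer: APM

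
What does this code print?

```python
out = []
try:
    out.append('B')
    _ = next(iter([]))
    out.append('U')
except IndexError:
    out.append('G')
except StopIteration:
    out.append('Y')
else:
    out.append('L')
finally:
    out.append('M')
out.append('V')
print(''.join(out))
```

Execution trace: 'B' (try body) → 'Y' (except StopIteration) → 'M' (finally) → 'V' (after the try/except). Output: BYMV

Answer: BYMV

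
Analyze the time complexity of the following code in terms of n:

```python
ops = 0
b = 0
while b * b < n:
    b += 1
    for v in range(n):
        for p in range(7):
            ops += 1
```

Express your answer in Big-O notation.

Each loop level contributes: √n × n × 1. Multiplying the contributions gives O(n√n).

Answer: O(n√n)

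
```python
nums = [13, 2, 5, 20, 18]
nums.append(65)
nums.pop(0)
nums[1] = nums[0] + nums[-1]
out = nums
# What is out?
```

Trace:
`nums = [13, 2, 5, 20, 18]` → nums = [13, 2, 5, 20, 18]
`nums.append(65)` → nums = [13, 2, 5, 20, 18, 65]
`nums.pop(0)` → nums = [2, 5, 20, 18, 65]
`nums[1] = nums[0] + nums[-1]` → nums = [2, 67, 20, 18, 65]
`out = nums` → out = [2, 67, 20, 18, 65]
So out = [2, 67, 20, 18, 65]

Answer: [2, 67, 20, 18, 65]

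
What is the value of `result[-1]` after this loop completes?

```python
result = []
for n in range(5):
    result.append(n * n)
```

Last element of squares 0 to 4
`result` takes the values: [] → [0] → [0, 1] → [0, 1, 4] → [0, 1, 4, 9] → [0, 1, 4, 9, 16]
So `result[-1]` = 16

Answer: 16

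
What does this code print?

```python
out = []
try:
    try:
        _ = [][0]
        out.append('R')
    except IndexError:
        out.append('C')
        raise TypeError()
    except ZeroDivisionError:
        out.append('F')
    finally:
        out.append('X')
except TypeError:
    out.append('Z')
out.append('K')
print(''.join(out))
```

Execution trace: 'C' (inner except IndexError) → 'X' (inner finally) → 'Z' (outer except TypeError) → 'K' (after the try/except). Output: CXZK

Answer: CXZK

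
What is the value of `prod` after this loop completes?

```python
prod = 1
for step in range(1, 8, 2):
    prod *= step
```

Product of 1, 3, 5, ... up to 7
`prod` takes the values: 1 → 3 → 15 → 105

Answer: 105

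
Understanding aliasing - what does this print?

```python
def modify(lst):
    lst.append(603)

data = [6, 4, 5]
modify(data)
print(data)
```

Key concept: function modifies passed list.
Step by step:
`data = [6, 4, 5]` → data = [6, 4, 5]
`modify(data)` → data = [6, 4, 5, 603]
`print(data)` → prints [6, 4, 5, 603]

Answer: [6, 4, 5, 603]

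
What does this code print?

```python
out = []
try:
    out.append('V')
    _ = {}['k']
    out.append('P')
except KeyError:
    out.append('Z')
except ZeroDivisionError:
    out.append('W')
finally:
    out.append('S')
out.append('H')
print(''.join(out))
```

Execution trace: 'V' (try body) → 'Z' (except KeyError) → 'S' (finally) → 'H' (after the try/except). Output: VZSH

Answer: VZSH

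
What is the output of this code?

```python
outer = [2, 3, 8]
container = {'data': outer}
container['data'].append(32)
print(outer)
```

Key concept: dict holds reference to list.
Step by step:
`outer = [2, 3, 8]` → outer = [2, 3, 8]
`container = {'data': outer}` → container = {'data': [2, 3, 8]}
`container['data'].append(32)` → outer = [2, 3, 8, 32]; container = {'data': [2, 3, 8, 32]}
`print(outer)` → prints [2, 3, 8, 32]

Answer: [2, 3, 8, 32]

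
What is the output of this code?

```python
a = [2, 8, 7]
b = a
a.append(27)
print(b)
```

Key concept: basic list aliasing.
Step by step:
`a = [2, 8, 7]` → a = [2, 8, 7]
`b = a` → b = [2, 8, 7] (same object as a)
`a.append(27)` → a = [2, 8, 7, 27] (same object as b); b = [2, 8, 7, 27] (same object as a)
`print(b)` → prints [2, 8, 7, 27]

Answer: [2, 8, 7, 27]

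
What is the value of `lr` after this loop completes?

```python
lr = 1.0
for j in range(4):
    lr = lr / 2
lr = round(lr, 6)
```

Halving LR 4 times: 1 / 2^4
`lr` takes the values: 1.0 → 0.5 → 0.25 → 0.125 → 0.0625

Answer: 0.0625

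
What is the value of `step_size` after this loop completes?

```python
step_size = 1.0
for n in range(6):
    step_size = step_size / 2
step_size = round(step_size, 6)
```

Halving LR 6 times: 1 / 2^6
`step_size` takes the values: 1.0 → 0.5 → 0.25 → 0.125 → 0.0625 → 0.03125 → 0.015625

Answer: 0.015625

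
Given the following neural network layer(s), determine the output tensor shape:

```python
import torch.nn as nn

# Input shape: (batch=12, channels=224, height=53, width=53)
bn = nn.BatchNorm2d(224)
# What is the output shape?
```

Input: (12, 224, 53, 53) -> Output: (12, 224, 53, 53)

Answer: (12, 224, 53, 53)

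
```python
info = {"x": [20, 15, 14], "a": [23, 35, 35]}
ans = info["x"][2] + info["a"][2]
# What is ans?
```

Trace:
`info = {"x": [20, 15, 14], "a": [23, 35, 35]}` → info = {'x': [20, 15, 14], 'a': [23, 35, 35]}
`ans = info["x"][2] + info["a"][2]` → ans = 49
So ans = 49

Answer: 49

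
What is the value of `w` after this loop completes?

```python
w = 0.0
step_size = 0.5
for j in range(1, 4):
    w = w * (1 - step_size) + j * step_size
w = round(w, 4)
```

Moving average with lr=0.5
`w` takes the values: 0.0 → 0.5 → 1.25 → 2.125

Answer: 2.125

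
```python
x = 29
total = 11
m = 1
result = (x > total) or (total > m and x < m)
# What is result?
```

Trace:
`x = 29` → x = 29
`total = 11` → total = 11
`m = 1` → m = 1
`result = (x > total) or (total > m and x < m)` → result = True
So result = True

Answer: True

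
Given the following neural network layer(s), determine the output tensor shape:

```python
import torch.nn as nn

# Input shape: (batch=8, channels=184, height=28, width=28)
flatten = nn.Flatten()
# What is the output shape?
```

Input: (8, 184, 28, 28) -> Output: (8, 144256)

Answer: (8, 144256)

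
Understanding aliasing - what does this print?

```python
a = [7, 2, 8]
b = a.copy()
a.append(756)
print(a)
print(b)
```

Key concept: list.copy() creates independent copy.
Step by step:
`a = [7, 2, 8]` → a = [7, 2, 8]
`b = a.copy()` → b = [7, 2, 8]
`a.append(756)` → a = [7, 2, 8, 756]
`print(a)` → prints [7, 2, 8, 756]
`print(b)` → prints [7, 2, 8]

Answer:
[7, 2, 8, 756]
[7, 2, 8]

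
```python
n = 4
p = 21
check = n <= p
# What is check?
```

Trace:
`n = 4` → n = 4
`p = 21` → p = 21
`check = n <= p` → check = True
So check = True

Answer: True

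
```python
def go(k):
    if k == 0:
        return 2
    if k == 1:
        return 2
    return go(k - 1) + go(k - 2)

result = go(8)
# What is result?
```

Build up from base cases: go(0)=2, go(1)=2, go(2)=4, go(3)=6, go(4)=10, go(5)=16, go(6)=26, ..., go(8)=68

Answer: 68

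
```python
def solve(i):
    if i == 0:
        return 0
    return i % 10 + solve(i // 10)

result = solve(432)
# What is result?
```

Sum of digits of 432: 2 + 3 + 4 = 9

Answer: 9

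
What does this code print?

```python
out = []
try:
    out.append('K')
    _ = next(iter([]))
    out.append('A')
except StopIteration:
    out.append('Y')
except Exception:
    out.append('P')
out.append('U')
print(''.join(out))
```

Execution trace: 'K' (try body) → 'Y' (except StopIteration) → 'U' (after the try/except). Output: KYU

Answer: KYU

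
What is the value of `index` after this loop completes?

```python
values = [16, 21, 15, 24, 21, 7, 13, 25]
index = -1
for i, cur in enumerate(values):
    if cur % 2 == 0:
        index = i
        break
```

First even number index in [16, 21, 15, 24, 21, 7, 13, 25]
`index` takes the values: -1 → 0

Answer: 0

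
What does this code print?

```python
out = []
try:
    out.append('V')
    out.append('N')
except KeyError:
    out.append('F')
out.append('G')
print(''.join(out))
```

Execution trace: 'V' (try body) → 'N' (try body, no exception) → 'G' (after the try/except). Output: VNG

Answer: VNG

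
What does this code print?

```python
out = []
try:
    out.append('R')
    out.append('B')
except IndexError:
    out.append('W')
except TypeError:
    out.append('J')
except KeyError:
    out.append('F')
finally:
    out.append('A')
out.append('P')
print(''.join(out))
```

Execution trace: 'R' (try body) → 'B' (try body, no exception) → 'A' (finally) → 'P' (after the try/except). Output: RBAP

Answer: RBAP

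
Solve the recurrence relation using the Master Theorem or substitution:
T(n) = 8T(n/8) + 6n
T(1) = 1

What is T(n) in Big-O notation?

By Master Theorem: a=8, b=8, f(n)=6n. Since log_8(8) = 1 and f(n) = Θ(n^1), Case 2 applies. T(n) = O(n log n).

Answer: O(n log n)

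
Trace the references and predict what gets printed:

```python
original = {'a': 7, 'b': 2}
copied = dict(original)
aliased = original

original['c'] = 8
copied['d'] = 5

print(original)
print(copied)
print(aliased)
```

Key concept: dict() creates copy, assignment creates alias.
Step by step:
`original = {'a': 7, 'b': 2}` → original = {'a': 7, 'b': 2}
`copied = dict(original)` → copied = {'a': 7, 'b': 2}
`aliased = original` → aliased = {'a': 7, 'b': 2} (same object as original)
`original['c'] = 8` → original = {'a': 7, 'b': 2, 'c': 8} (same object as aliased); aliased = {'a': 7, 'b': 2, 'c': 8} (same object as original)
`copied['d'] = 5` → copied = {'a': 7, 'b': 2, 'd': 5}
`print(original)` → prints {'a': 7, 'b': 2, 'c': 8}
`print(copied)` → prints {'a': 7, 'b': 2, 'd': 5}
`print(aliased)` → prints {'a': 7, 'b': 2, 'c': 8}

Answer:
{'a': 7, 'b': 2, 'c': 8}
{'a': 7, 'b': 2, 'd': 5}
{'a': 7, 'b': 2, 'c': 8}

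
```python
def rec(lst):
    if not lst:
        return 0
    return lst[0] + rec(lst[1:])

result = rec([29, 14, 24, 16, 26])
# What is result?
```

29 + 14 + 24 + 16 + 26 + 0 = 109

Answer: 109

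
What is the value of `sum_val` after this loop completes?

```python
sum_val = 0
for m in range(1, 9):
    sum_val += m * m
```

Sum of squares 1² to 8² = 204
`sum_val` takes the values: 0 → 1 → 5 → 14 → 30 → 55 → 91 → 140 → 204

Answer: 204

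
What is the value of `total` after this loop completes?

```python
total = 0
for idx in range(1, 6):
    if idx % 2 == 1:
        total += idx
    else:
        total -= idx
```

Add odd, subtract even
`total` takes the values: 0 → 1 → -1 → 2 → -2 → 3

Answer: 3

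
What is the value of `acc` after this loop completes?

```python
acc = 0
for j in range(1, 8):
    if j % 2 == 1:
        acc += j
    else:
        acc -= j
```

Add odd, subtract even
`acc` takes the values: 0 → 1 → -1 → 2 → -2 → 3 → -3 → 4

Answer: 4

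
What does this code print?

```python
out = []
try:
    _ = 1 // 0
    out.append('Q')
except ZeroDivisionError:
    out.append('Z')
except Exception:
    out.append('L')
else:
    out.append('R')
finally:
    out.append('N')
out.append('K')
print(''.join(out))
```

Execution trace: 'Z' (except ZeroDivisionError) → 'N' (finally) → 'K' (after the try/except). Output: ZNK

Answer: ZNK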